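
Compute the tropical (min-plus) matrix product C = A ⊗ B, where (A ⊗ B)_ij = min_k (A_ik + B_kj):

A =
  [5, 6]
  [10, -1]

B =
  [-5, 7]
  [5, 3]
A ⊗ B =
  [0, 9]
  [4, 2]

Apply the min-plus product entry-by-entry:
  C[0][0] = min over k of (A[0][0] + B[0][0] = 5 + -5 = 0, A[0][1] + B[1][0] = 6 + 5 = 11) = 0 (attained at k = 0)
  C[0][1] = min over k of (A[0][0] + B[0][1] = 5 + 7 = 12, A[0][1] + B[1][1] = 6 + 3 = 9) = 9 (attained at k = 1)
  C[1][0] = min over k of (A[1][0] + B[0][0] = 10 + -5 = 5, A[1][1] + B[1][0] = -1 + 5 = 4) = 4 (attained at k = 1)
  C[1][1] = min over k of (A[1][0] + B[0][1] = 10 + 7 = 17, A[1][1] + B[1][1] = -1 + 3 = 2) = 2 (attained at k = 1)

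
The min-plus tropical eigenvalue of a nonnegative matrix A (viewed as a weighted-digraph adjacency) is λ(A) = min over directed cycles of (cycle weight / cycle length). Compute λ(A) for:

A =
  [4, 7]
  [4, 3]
λ(A) = 3

Enumerate directed cycles and compute their means (weight / length). Sample:
  cycle 0 → 0: weight = 4, length = 1, mean = 4/1 ≈ 4.000
  cycle 1 → 1: weight = 3, length = 1, mean = 3/1 ≈ 3.000
  cycle 0 → 1 → 0: weight = 11, length = 2, mean = 11/2 ≈ 5.500
  cycle 1 → 0 → 1: weight = 11, length = 2, mean = 11/2 ≈ 5.500
Minimum mean = 3.000, attained e.g. along the cycle 1 → 1 with weight 3 and length 1. So λ(A) = 3/1 = 3.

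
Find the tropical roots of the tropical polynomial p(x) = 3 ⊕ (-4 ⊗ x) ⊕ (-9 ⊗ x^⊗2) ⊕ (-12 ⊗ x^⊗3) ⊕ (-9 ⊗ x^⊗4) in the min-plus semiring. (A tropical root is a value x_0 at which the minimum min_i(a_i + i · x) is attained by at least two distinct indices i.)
Roots: {-3, 3, 5, 7}

Each tropical root is a break point of the lower envelope of the lines y = a_i + i · x (there are 5 lines, with slopes 0, 1, ..., 4). Only the lines that attain the minimum somewhere contribute to roots; other lines are dominated. Here the surviving (envelope) indices are i = 4, i = 3, i = 2, i = 1, i = 0.
Intersections between consecutive envelope lines give the roots: for adjacent envelope indices i < j the intersection is x = (a_i − a_j) / (j − i). Reading off the sorted break points: {-3, 3, 5, 7}.
Verification: at each break x_0, at least two indices attain the minimum of min_i(a_i + i · x_0).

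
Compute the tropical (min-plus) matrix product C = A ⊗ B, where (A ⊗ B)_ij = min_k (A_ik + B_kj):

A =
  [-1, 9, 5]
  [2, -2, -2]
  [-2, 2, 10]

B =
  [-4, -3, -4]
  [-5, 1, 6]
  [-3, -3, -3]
A ⊗ B =
  [-5, -4, -5]
  [-7, -5, -5]
  [-6, -5, -6]

Apply the min-plus product entry-by-entry:
  C[0][0] = min over k of (A[0][0] + B[0][0] = -1 + -4 = -5, A[0][1] + B[1][0] = 9 + -5 = 4, A[0][2] + B[2][0] = 5 + -3 = 2) = -5 (attained at k = 0)
  C[0][1] = min over k of (A[0][0] + B[0][1] = -1 + -3 = -4, A[0][1] + B[1][1] = 9 + 1 = 10, A[0][2] + B[2][1] = 5 + -3 = 2) = -4 (attained at k = 0)
  C[0][2] = min over k of (A[0][0] + B[0][2] = -1 + -4 = -5, A[0][1] + B[1][2] = 9 + 6 = 15, A[0][2] + B[2][2] = 5 + -3 = 2) = -5 (attained at k = 0)
  C[1][0] = min over k of (A[1][0] + B[0][0] = 2 + -4 = -2, A[1][1] + B[1][0] = -2 + -5 = -7, A[1][2] + B[2][0] = -2 + -3 = -5) = -7 (attained at k = 1)
  C[1][1] = min over k of (A[1][0] + B[0][1] = 2 + -3 = -1, A[1][1] + B[1][1] = -2 + 1 = -1, A[1][2] + B[2][1] = -2 + -3 = -5) = -5 (attained at k = 2)
  C[1][2] = min over k of (A[1][0] + B[0][2] = 2 + -4 = -2, A[1][1] + B[1][2] = -2 + 6 = 4, A[1][2] + B[2][2] = -2 + -3 = -5) = -5 (attained at k = 2)
  C[2][0] = min over k of (A[2][0] + B[0][0] = -2 + -4 = -6, A[2][1] + B[1][0] = 2 + -5 = -3, A[2][2] + B[2][0] = 10 + -3 = 7) = -6 (attained at k = 0)
  C[2][1] = min over k of (A[2][0] + B[0][1] = -2 + -3 = -5, A[2][1] + B[1][1] = 2 + 1 = 3, A[2][2] + B[2][1] = 10 + -3 = 7) = -5 (attained at k = 0)
  C[2][2] = min over k of (A[2][0] + B[0][2] = -2 + -4 = -6, A[2][1] + B[1][2] = 2 + 6 = 8, A[2][2] + B[2][2] = 10 + -3 = 7) = -6 (attained at k = 0)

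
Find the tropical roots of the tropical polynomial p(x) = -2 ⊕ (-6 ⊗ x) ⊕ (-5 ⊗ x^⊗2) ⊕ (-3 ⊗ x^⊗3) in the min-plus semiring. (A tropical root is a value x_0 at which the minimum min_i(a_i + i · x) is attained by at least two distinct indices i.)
Roots: {-2, -1, 4}

Each tropical root is a break point of the lower envelope of the lines y = a_i + i · x (there are 4 lines, with slopes 0, 1, ..., 3). Only the lines that attain the minimum somewhere contribute to roots; other lines are dominated. Here the surviving (envelope) indices are i = 3, i = 2, i = 1, i = 0.
Intersections between consecutive envelope lines give the roots: for adjacent envelope indices i < j the intersection is x = (a_i − a_j) / (j − i). Reading off the sorted break points: {-2, -1, 4}.
Verification: at each break x_0, at least two indices attain the minimum of min_i(a_i + i · x_0).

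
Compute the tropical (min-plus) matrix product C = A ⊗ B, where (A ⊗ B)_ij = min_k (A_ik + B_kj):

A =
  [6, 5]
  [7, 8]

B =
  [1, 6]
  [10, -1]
A ⊗ B =
  [7, 4]
  [8, 7]

Apply the min-plus product entry-by-entry:
  C[0][0] = min over k of (A[0][0] + B[0][0] = 6 + 1 = 7, A[0][1] + B[1][0] = 5 + 10 = 15) = 7 (attained at k = 0)
  C[0][1] = min over k of (A[0][0] + B[0][1] = 6 + 6 = 12, A[0][1] + B[1][1] = 5 + -1 = 4) = 4 (attained at k = 1)
  C[1][0] = min over k of (A[1][0] + B[0][0] = 7 + 1 = 8, A[1][1] + B[1][0] = 8 + 10 = 18) = 8 (attained at k = 0)
  C[1][1] = min over k of (A[1][0] + B[0][1] = 7 + 6 = 13, A[1][1] + B[1][1] = 8 + -1 = 7) = 7 (attained at k = 1)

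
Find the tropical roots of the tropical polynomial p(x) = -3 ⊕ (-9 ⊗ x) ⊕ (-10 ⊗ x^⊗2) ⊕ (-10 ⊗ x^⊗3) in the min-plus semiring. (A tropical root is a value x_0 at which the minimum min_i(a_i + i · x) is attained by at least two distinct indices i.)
Roots: {0, 1, 6}

Each tropical root is a break point of the lower envelope of the lines y = a_i + i · x (there are 4 lines, with slopes 0, 1, ..., 3). Only the lines that attain the minimum somewhere contribute to roots; other lines are dominated. Here the surviving (envelope) indices are i = 3, i = 2, i = 1, i = 0.
Intersections between consecutive envelope lines give the roots: for adjacent envelope indices i < j the intersection is x = (a_i − a_j) / (j − i). Reading off the sorted break points: {0, 1, 6}.
Verification: at each break x_0, at least two indices attain the minimum of min_i(a_i + i · x_0).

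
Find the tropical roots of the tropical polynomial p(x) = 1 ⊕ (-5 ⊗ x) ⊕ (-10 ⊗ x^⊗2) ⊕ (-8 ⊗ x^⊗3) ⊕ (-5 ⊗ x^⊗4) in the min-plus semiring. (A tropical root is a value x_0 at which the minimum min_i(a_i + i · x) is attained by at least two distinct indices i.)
Roots: {-3, -2, 5, 6}

Each tropical root is a break point of the lower envelope of the lines y = a_i + i · x (there are 5 lines, with slopes 0, 1, ..., 4). Only the lines that attain the minimum somewhere contribute to roots; other lines are dominated. Here the surviving (envelope) indices are i = 4, i = 3, i = 2, i = 1, i = 0.
Intersections between consecutive envelope lines give the roots: for adjacent envelope indices i < j the intersection is x = (a_i − a_j) / (j − i). Reading off the sorted break points: {-3, -2, 5, 6}.
Verification: at each break x_0, at least two indices attain the minimum of min_i(a_i + i · x_0).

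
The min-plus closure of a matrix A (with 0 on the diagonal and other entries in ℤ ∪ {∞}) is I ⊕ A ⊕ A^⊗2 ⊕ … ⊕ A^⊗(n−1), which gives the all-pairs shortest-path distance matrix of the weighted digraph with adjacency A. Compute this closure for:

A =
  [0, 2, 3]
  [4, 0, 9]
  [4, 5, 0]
Closure =
  [0, 2, 3]
  [4, 0, 7]
  [4, 5, 0]

This is the Floyd-Warshall all-pairs shortest-path computation. For each intermediate vertex k = 0, 1, …, 2, update dist[i][j] ← min(dist[i][j], dist[i][k] + dist[k][j]). The final matrix gives, for each (i, j), the minimum total weight of any directed path from i to j (possibly empty when i = j).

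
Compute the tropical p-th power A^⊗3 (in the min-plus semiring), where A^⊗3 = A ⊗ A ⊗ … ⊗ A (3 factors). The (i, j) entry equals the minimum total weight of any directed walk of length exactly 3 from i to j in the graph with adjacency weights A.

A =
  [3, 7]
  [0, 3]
A^⊗3 =
  [9, 13]
  [6, 9]

Each entry (A^⊗3)_ij equals the minimum over all length-3 walks i = v_0 → v_1 → … → v_3 = j of Σ_t A[v_t][v_{t+1}]. For example, for (i, j) = (0, 1) we minimise over 4 possible intermediate vertex sequences; the minimum is 13, attained along the walk 0 → 0 → 0 → 1.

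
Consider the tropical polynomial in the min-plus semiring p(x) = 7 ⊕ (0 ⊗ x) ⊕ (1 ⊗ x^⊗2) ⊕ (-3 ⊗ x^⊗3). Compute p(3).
p(3) = 3

A tropical monomial a ⊗ x^⊗i evaluates to a + i · x. Evaluating each term at x = 3:
  Term 0 contributes 7 + 0 · 3 = 7
  Term 1 contributes 0 + 1 · 3 = 3
  Term 2 contributes 1 + 2 · 3 = 7
  Term 3 contributes -3 + 3 · 3 = 6
p(3) = ⊕ of these = min[7, 3, 7, 6] = 3.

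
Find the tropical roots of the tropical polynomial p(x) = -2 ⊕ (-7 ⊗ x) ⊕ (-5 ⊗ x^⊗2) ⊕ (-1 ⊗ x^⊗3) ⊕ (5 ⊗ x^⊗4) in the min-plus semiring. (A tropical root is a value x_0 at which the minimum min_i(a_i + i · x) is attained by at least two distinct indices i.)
Roots: {-6, -4, -2, 5}

Each tropical root is a break point of the lower envelope of the lines y = a_i + i · x (there are 5 lines, with slopes 0, 1, ..., 4). Only the lines that attain the minimum somewhere contribute to roots; other lines are dominated. Here the surviving (envelope) indices are i = 4, i = 3, i = 2, i = 1, i = 0.
Intersections between consecutive envelope lines give the roots: for adjacent envelope indices i < j the intersection is x = (a_i − a_j) / (j − i). Reading off the sorted break points: {-6, -4, -2, 5}.
Verification: at each break x_0, at least two indices attain the minimum of min_i(a_i + i · x_0).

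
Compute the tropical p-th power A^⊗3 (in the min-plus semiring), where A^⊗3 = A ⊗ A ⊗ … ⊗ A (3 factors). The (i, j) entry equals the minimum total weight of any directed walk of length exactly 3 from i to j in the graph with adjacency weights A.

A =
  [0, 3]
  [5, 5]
A^⊗3 =
  [0, 3]
  [5, 8]

Each entry (A^⊗3)_ij equals the minimum over all length-3 walks i = v_0 → v_1 → … → v_3 = j of Σ_t A[v_t][v_{t+1}]. For example, for (i, j) = (0, 1) we minimise over 4 possible intermediate vertex sequences; the minimum is 3, attained along the walk 0 → 0 → 0 → 1.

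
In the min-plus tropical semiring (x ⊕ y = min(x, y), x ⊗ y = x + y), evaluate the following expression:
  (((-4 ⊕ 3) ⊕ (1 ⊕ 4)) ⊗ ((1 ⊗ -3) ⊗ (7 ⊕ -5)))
(((-4 ⊕ 3) ⊕ (1 ⊕ 4)) ⊗ ((1 ⊗ -3) ⊗ (7 ⊕ -5))) = -11

Expand innermost to outermost. Recall ⊕ takes the minimum of its arguments and ⊗ takes their sum. Working out the expression (((-4 ⊕ 3) ⊕ (1 ⊕ 4)) ⊗ ((1 ⊗ -3) ⊗ (7 ⊕ -5))) gives -11.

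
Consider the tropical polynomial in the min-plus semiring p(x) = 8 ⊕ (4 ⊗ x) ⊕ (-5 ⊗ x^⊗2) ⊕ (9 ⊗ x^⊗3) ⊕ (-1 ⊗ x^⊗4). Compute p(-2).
p(-2) = -9

A tropical monomial a ⊗ x^⊗i evaluates to a + i · x. Evaluating each term at x = -2:
  Term 0 contributes 8 + 0 · -2 = 8
  Term 1 contributes 4 + 1 · -2 = 2
  Term 2 contributes -5 + 2 · -2 = -9
  Term 3 contributes 9 + 3 · -2 = 3
  Term 4 contributes -1 + 4 · -2 = -9
p(-2) = ⊕ of these = min[8, 2, -9, 3, -9] = -9.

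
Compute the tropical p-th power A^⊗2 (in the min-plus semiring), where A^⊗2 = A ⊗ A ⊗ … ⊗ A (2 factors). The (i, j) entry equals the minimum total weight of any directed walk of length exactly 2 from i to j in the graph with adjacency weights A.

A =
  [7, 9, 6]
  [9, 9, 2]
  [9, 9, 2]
A^⊗2 =
  [14, 15, 8]
  [11, 11, 4]
  [11, 11, 4]

Each entry (A^⊗2)_ij equals the minimum over all length-2 walks i = v_0 → v_1 → … → v_2 = j of Σ_t A[v_t][v_{t+1}]. For example, for (i, j) = (0, 2) we minimise over 3 possible intermediate vertex sequences; the minimum is 8, attained along the walk 0 → 2 → 2.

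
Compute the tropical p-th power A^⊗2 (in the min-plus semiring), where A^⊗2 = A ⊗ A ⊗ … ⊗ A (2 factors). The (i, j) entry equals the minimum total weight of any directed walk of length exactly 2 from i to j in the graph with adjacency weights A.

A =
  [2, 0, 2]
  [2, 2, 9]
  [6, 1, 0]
A^⊗2 =
  [2, 2, 2]
  [4, 2, 4]
  [3, 1, 0]

Each entry (A^⊗2)_ij equals the minimum over all length-2 walks i = v_0 → v_1 → … → v_2 = j of Σ_t A[v_t][v_{t+1}]. For example, for (i, j) = (0, 2) we minimise over 3 possible intermediate vertex sequences; the minimum is 2, attained along the walk 0 → 2 → 2.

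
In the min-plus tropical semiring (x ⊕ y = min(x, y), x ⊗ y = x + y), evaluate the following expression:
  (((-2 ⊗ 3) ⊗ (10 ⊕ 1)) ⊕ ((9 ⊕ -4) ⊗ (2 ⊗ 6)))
(((-2 ⊗ 3) ⊗ (10 ⊕ 1)) ⊕ ((9 ⊕ -4) ⊗ (2 ⊗ 6))) = 2

Expand innermost to outermost. Recall ⊕ takes the minimum of its arguments and ⊗ takes their sum. Working out the expression (((-2 ⊗ 3) ⊗ (10 ⊕ 1)) ⊕ ((9 ⊕ -4) ⊗ (2 ⊗ 6))) gives 2.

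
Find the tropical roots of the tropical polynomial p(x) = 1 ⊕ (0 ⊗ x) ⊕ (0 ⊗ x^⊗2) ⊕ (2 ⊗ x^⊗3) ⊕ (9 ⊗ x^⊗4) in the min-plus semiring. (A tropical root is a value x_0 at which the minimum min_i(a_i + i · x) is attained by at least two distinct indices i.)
Roots: {-7, -2, 0, 1}

Each tropical root is a break point of the lower envelope of the lines y = a_i + i · x (there are 5 lines, with slopes 0, 1, ..., 4). Only the lines that attain the minimum somewhere contribute to roots; other lines are dominated. Here the surviving (envelope) indices are i = 4, i = 3, i = 2, i = 1, i = 0.
Intersections between consecutive envelope lines give the roots: for adjacent envelope indices i < j the intersection is x = (a_i − a_j) / (j − i). Reading off the sorted break points: {-7, -2, 0, 1}.
Verification: at each break x_0, at least two indices attain the minimum of min_i(a_i + i · x_0).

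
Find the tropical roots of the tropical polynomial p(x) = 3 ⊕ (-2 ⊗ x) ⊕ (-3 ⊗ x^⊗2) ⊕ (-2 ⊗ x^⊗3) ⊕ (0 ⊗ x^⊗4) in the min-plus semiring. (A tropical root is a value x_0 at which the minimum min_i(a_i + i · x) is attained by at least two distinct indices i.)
Roots: {-2, -1, 1, 5}

Each tropical root is a break point of the lower envelope of the lines y = a_i + i · x (there are 5 lines, with slopes 0, 1, ..., 4). Only the lines that attain the minimum somewhere contribute to roots; other lines are dominated. Here the surviving (envelope) indices are i = 4, i = 3, i = 2, i = 1, i = 0.
Intersections between consecutive envelope lines give the roots: for adjacent envelope indices i < j the intersection is x = (a_i − a_j) / (j − i). Reading off the sorted break points: {-2, -1, 1, 5}.
Verification: at each break x_0, at least two indices attain the minimum of min_i(a_i + i · x_0).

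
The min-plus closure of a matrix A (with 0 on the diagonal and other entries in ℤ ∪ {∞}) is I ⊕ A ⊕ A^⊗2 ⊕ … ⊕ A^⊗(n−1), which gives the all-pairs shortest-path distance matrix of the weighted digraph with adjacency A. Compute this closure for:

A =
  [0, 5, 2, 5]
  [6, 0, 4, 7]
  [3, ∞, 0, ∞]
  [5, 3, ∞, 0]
Closure =
  [0, 5, 2, 5]
  [6, 0, 4, 7]
  [3, 8, 0, 8]
  [5, 3, 7, 0]

This is the Floyd-Warshall all-pairs shortest-path computation. For each intermediate vertex k = 0, 1, …, 3, update dist[i][j] ← min(dist[i][j], dist[i][k] + dist[k][j]). The final matrix gives, for each (i, j), the minimum total weight of any directed path from i to j (possibly empty when i = j).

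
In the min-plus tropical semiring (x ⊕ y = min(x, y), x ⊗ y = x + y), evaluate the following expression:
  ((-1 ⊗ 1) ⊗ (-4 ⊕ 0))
((-1 ⊗ 1) ⊗ (-4 ⊕ 0)) = -4

Expand innermost to outermost. Recall ⊕ takes the minimum of its arguments and ⊗ takes their sum. Working out the expression ((-1 ⊗ 1) ⊗ (-4 ⊕ 0)) gives -4.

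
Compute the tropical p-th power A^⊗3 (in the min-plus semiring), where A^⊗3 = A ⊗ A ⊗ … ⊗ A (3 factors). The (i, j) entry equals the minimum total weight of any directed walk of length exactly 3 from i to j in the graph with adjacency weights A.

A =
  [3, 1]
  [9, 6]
A^⊗3 =
  [9, 7]
  [15, 13]

Each entry (A^⊗3)_ij equals the minimum over all length-3 walks i = v_0 → v_1 → … → v_3 = j of Σ_t A[v_t][v_{t+1}]. For example, for (i, j) = (0, 1) we minimise over 4 possible intermediate vertex sequences; the minimum is 7, attained along the walk 0 → 0 → 0 → 1.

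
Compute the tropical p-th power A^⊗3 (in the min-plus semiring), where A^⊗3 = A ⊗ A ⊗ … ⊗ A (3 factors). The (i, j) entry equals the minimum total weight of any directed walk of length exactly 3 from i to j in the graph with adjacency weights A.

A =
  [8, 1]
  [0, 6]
A^⊗3 =
  [7, 2]
  [1, 7]

Each entry (A^⊗3)_ij equals the minimum over all length-3 walks i = v_0 → v_1 → … → v_3 = j of Σ_t A[v_t][v_{t+1}]. For example, for (i, j) = (0, 1) we minimise over 4 possible intermediate vertex sequences; the minimum is 2, attained along the walk 0 → 1 → 0 → 1.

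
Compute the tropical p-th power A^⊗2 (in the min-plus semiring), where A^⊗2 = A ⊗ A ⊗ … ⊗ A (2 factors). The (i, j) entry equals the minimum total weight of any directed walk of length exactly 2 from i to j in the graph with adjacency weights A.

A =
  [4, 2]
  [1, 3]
A^⊗2 =
  [3, 5]
  [4, 3]

Each entry (A^⊗2)_ij equals the minimum over all length-2 walks i = v_0 → v_1 → … → v_2 = j of Σ_t A[v_t][v_{t+1}]. For example, for (i, j) = (0, 1) we minimise over 2 possible intermediate vertex sequences; the minimum is 5, attained along the walk 0 → 1 → 1.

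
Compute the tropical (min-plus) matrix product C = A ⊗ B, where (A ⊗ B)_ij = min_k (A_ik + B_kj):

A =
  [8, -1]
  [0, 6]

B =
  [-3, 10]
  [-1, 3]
A ⊗ B =
  [-2, 2]
  [-3, 9]

Apply the min-plus product entry-by-entry:
  C[0][0] = min over k of (A[0][0] + B[0][0] = 8 + -3 = 5, A[0][1] + B[1][0] = -1 + -1 = -2) = -2 (attained at k = 1)
  C[0][1] = min over k of (A[0][0] + B[0][1] = 8 + 10 = 18, A[0][1] + B[1][1] = -1 + 3 = 2) = 2 (attained at k = 1)
  C[1][0] = min over k of (A[1][0] + B[0][0] = 0 + -3 = -3, A[1][1] + B[1][0] = 6 + -1 = 5) = -3 (attained at k = 0)
  C[1][1] = min over k of (A[1][0] + B[0][1] = 0 + 10 = 10, A[1][1] + B[1][1] = 6 + 3 = 9) = 9 (attained at k = 1)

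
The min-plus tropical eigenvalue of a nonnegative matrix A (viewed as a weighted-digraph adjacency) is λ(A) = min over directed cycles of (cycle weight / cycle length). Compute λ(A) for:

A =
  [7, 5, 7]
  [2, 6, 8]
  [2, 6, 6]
λ(A) = 7/2

Enumerate directed cycles and compute their means (weight / length). Sample:
  cycle 0 → 0: weight = 7, length = 1, mean = 7/1 ≈ 7.000
  cycle 1 → 1: weight = 6, length = 1, mean = 6/1 ≈ 6.000
  cycle 2 → 2: weight = 6, length = 1, mean = 6/1 ≈ 6.000
  cycle 0 → 1 → 0: weight = 7, length = 2, mean = 7/2 ≈ 3.500
  cycle 0 → 2 → 0: weight = 9, length = 2, mean = 9/2 ≈ 4.500
  cycle 1 → 0 → 1: weight = 7, length = 2, mean = 7/2 ≈ 3.500
Minimum mean = 3.500, attained e.g. along the cycle 0 → 1 → 0 with weight 7 and length 2. So λ(A) = 7/2 = 7/2.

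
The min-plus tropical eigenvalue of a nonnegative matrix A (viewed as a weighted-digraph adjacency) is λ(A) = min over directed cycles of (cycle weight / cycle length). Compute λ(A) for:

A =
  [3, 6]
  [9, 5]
λ(A) = 3

Enumerate directed cycles and compute their means (weight / length). Sample:
  cycle 0 → 0: weight = 3, length = 1, mean = 3/1 ≈ 3.000
  cycle 1 → 1: weight = 5, length = 1, mean = 5/1 ≈ 5.000
  cycle 0 → 1 → 0: weight = 15, length = 2, mean = 15/2 ≈ 7.500
  cycle 1 → 0 → 1: weight = 15, length = 2, mean = 15/2 ≈ 7.500
Minimum mean = 3.000, attained e.g. along the cycle 0 → 0 with weight 3 and length 1. So λ(A) = 3/1 = 3.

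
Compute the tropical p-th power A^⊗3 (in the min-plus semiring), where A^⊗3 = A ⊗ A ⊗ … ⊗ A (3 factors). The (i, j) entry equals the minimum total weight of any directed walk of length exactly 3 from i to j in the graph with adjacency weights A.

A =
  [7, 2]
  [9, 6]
A^⊗3 =
  [17, 13]
  [20, 17]

Each entry (A^⊗3)_ij equals the minimum over all length-3 walks i = v_0 → v_1 → … → v_3 = j of Σ_t A[v_t][v_{t+1}]. For example, for (i, j) = (0, 1) we minimise over 4 possible intermediate vertex sequences; the minimum is 13, attained along the walk 0 → 1 → 0 → 1.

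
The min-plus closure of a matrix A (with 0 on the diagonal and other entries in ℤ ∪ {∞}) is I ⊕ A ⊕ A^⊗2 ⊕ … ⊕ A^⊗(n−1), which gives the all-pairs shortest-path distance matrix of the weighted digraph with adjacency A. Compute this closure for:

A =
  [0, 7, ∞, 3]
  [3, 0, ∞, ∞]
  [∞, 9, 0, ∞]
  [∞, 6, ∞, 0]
Closure =
  [0, 7, ∞, 3]
  [3, 0, ∞, 6]
  [12, 9, 0, 15]
  [9, 6, ∞, 0]

This is the Floyd-Warshall all-pairs shortest-path computation. For each intermediate vertex k = 0, 1, …, 3, update dist[i][j] ← min(dist[i][j], dist[i][k] + dist[k][j]). The final matrix gives, for each (i, j), the minimum total weight of any directed path from i to j (possibly empty when i = j).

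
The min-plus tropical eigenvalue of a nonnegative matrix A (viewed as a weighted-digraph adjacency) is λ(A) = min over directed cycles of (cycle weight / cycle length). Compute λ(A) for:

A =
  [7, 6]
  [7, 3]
λ(A) = 3

Enumerate directed cycles and compute their means (weight / length). Sample:
  cycle 0 → 0: weight = 7, length = 1, mean = 7/1 ≈ 7.000
  cycle 1 → 1: weight = 3, length = 1, mean = 3/1 ≈ 3.000
  cycle 0 → 1 → 0: weight = 13, length = 2, mean = 13/2 ≈ 6.500
  cycle 1 → 0 → 1: weight = 13, length = 2, mean = 13/2 ≈ 6.500
Minimum mean = 3.000, attained e.g. along the cycle 1 → 1 with weight 3 and length 1. So λ(A) = 3/1 = 3.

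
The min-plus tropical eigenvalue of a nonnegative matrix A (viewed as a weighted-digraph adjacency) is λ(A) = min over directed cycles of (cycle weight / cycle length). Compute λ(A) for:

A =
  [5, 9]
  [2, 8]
λ(A) = 5

Enumerate directed cycles and compute their means (weight / length). Sample:
  cycle 0 → 0: weight = 5, length = 1, mean = 5/1 ≈ 5.000
  cycle 1 → 1: weight = 8, length = 1, mean = 8/1 ≈ 8.000
  cycle 0 → 1 → 0: weight = 11, length = 2, mean = 11/2 ≈ 5.500
  cycle 1 → 0 → 1: weight = 11, length = 2, mean = 11/2 ≈ 5.500
Minimum mean = 5.000, attained e.g. along the cycle 0 → 0 with weight 5 and length 1. So λ(A) = 5/1 = 5.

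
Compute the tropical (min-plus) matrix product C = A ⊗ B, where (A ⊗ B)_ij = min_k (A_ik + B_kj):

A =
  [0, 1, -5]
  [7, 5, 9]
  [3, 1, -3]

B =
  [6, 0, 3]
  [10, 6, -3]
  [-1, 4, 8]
A ⊗ B =
  [-6, -1, -2]
  [8, 7, 2]
  [-4, 1, -2]

Apply the min-plus product entry-by-entry:
  C[0][0] = min over k of (A[0][0] + B[0][0] = 0 + 6 = 6, A[0][1] + B[1][0] = 1 + 10 = 11, A[0][2] + B[2][0] = -5 + -1 = -6) = -6 (attained at k = 2)
  C[0][1] = min over k of (A[0][0] + B[0][1] = 0 + 0 = 0, A[0][1] + B[1][1] = 1 + 6 = 7, A[0][2] + B[2][1] = -5 + 4 = -1) = -1 (attained at k = 2)
  C[0][2] = min over k of (A[0][0] + B[0][2] = 0 + 3 = 3, A[0][1] + B[1][2] = 1 + -3 = -2, A[0][2] + B[2][2] = -5 + 8 = 3) = -2 (attained at k = 1)
  C[1][0] = min over k of (A[1][0] + B[0][0] = 7 + 6 = 13, A[1][1] + B[1][0] = 5 + 10 = 15, A[1][2] + B[2][0] = 9 + -1 = 8) = 8 (attained at k = 2)
  C[1][1] = min over k of (A[1][0] + B[0][1] = 7 + 0 = 7, A[1][1] + B[1][1] = 5 + 6 = 11, A[1][2] + B[2][1] = 9 + 4 = 13) = 7 (attained at k = 0)
  C[1][2] = min over k of (A[1][0] + B[0][2] = 7 + 3 = 10, A[1][1] + B[1][2] = 5 + -3 = 2, A[1][2] + B[2][2] = 9 + 8 = 17) = 2 (attained at k = 1)
  C[2][0] = min over k of (A[2][0] + B[0][0] = 3 + 6 = 9, A[2][1] + B[1][0] = 1 + 10 = 11, A[2][2] + B[2][0] = -3 + -1 = -4) = -4 (attained at k = 2)
  C[2][1] = min over k of (A[2][0] + B[0][1] = 3 + 0 = 3, A[2][1] + B[1][1] = 1 + 6 = 7, A[2][2] + B[2][1] = -3 + 4 = 1) = 1 (attained at k = 2)
  C[2][2] = min over k of (A[2][0] + B[0][2] = 3 + 3 = 6, A[2][1] + B[1][2] = 1 + -3 = -2, A[2][2] + B[2][2] = -3 + 8 = 5) = -2 (attained at k = 1)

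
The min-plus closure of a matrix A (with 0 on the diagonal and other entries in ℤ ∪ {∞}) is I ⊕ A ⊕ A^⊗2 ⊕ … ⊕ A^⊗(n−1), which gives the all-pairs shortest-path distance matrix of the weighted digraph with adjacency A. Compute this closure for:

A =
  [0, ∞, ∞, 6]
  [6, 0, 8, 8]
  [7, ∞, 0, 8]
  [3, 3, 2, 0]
Closure =
  [0, 9, 8, 6]
  [6, 0, 8, 8]
  [7, 11, 0, 8]
  [3, 3, 2, 0]

This is the Floyd-Warshall all-pairs shortest-path computation. For each intermediate vertex k = 0, 1, …, 3, update dist[i][j] ← min(dist[i][j], dist[i][k] + dist[k][j]). The final matrix gives, for each (i, j), the minimum total weight of any directed path from i to j (possibly empty when i = j).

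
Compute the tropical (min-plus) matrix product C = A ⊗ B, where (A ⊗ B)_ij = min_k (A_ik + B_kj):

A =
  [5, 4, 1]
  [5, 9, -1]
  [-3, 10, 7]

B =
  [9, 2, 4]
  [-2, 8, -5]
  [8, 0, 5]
A ⊗ B =
  [2, 1, -1]
  [7, -1, 4]
  [6, -1, 1]

Apply the min-plus product entry-by-entry:
  C[0][0] = min over k of (A[0][0] + B[0][0] = 5 + 9 = 14, A[0][1] + B[1][0] = 4 + -2 = 2, A[0][2] + B[2][0] = 1 + 8 = 9) = 2 (attained at k = 1)
  C[0][1] = min over k of (A[0][0] + B[0][1] = 5 + 2 = 7, A[0][1] + B[1][1] = 4 + 8 = 12, A[0][2] + B[2][1] = 1 + 0 = 1) = 1 (attained at k = 2)
  C[0][2] = min over k of (A[0][0] + B[0][2] = 5 + 4 = 9, A[0][1] + B[1][2] = 4 + -5 = -1, A[0][2] + B[2][2] = 1 + 5 = 6) = -1 (attained at k = 1)
  C[1][0] = min over k of (A[1][0] + B[0][0] = 5 + 9 = 14, A[1][1] + B[1][0] = 9 + -2 = 7, A[1][2] + B[2][0] = -1 + 8 = 7) = 7 (attained at k = 1)
  C[1][1] = min over k of (A[1][0] + B[0][1] = 5 + 2 = 7, A[1][1] + B[1][1] = 9 + 8 = 17, A[1][2] + B[2][1] = -1 + 0 = -1) = -1 (attained at k = 2)
  C[1][2] = min over k of (A[1][0] + B[0][2] = 5 + 4 = 9, A[1][1] + B[1][2] = 9 + -5 = 4, A[1][2] + B[2][2] = -1 + 5 = 4) = 4 (attained at k = 1)
  C[2][0] = min over k of (A[2][0] + B[0][0] = -3 + 9 = 6, A[2][1] + B[1][0] = 10 + -2 = 8, A[2][2] + B[2][0] = 7 + 8 = 15) = 6 (attained at k = 0)
  C[2][1] = min over k of (A[2][0] + B[0][1] = -3 + 2 = -1, A[2][1] + B[1][1] = 10 + 8 = 18, A[2][2] + B[2][1] = 7 + 0 = 7) = -1 (attained at k = 0)
  C[2][2] = min over k of (A[2][0] + B[0][2] = -3 + 4 = 1, A[2][1] + B[1][2] = 10 + -5 = 5, A[2][2] + B[2][2] = 7 + 5 = 12) = 1 (attained at k = 0)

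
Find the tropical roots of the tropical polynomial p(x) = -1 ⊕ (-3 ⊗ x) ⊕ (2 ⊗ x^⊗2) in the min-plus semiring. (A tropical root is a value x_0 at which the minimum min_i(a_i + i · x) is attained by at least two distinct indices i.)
Roots: {-5, 2}

Each tropical root is a break point of the lower envelope of the lines y = a_i + i · x (there are 3 lines, with slopes 0, 1, ..., 2). Only the lines that attain the minimum somewhere contribute to roots; other lines are dominated. Here the surviving (envelope) indices are i = 2, i = 1, i = 0.
Intersections between consecutive envelope lines give the roots: for adjacent envelope indices i < j the intersection is x = (a_i − a_j) / (j − i). Reading off the sorted break points: {-5, 2}.
Verification: at each break x_0, at least two indices attain the minimum of min_i(a_i + i · x_0).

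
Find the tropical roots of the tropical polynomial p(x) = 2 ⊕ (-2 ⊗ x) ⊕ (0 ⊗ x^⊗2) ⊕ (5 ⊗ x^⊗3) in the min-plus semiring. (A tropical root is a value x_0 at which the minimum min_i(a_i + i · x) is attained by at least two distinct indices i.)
Roots: {-5, -2, 4}

Each tropical root is a break point of the lower envelope of the lines y = a_i + i · x (there are 4 lines, with slopes 0, 1, ..., 3). Only the lines that attain the minimum somewhere contribute to roots; other lines are dominated. Here the surviving (envelope) indices are i = 3, i = 2, i = 1, i = 0.
Intersections between consecutive envelope lines give the roots: for adjacent envelope indices i < j the intersection is x = (a_i − a_j) / (j − i). Reading off the sorted break points: {-5, -2, 4}.
Verification: at each break x_0, at least two indices attain the minimum of min_i(a_i + i · x_0).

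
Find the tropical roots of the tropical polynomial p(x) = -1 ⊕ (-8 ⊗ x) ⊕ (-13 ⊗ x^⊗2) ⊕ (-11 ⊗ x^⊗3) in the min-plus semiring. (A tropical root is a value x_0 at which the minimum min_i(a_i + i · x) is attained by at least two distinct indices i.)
Roots: {-2, 5, 7}

Each tropical root is a break point of the lower envelope of the lines y = a_i + i · x (there are 4 lines, with slopes 0, 1, ..., 3). Only the lines that attain the minimum somewhere contribute to roots; other lines are dominated. Here the surviving (envelope) indices are i = 3, i = 2, i = 1, i = 0.
Intersections between consecutive envelope lines give the roots: for adjacent envelope indices i < j the intersection is x = (a_i − a_j) / (j − i). Reading off the sorted break points: {-2, 5, 7}.
Verification: at each break x_0, at least two indices attain the minimum of min_i(a_i + i · x_0).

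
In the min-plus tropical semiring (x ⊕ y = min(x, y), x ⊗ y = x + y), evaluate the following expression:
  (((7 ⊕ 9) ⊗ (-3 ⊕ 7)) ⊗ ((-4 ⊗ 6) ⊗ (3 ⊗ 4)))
(((7 ⊕ 9) ⊗ (-3 ⊕ 7)) ⊗ ((-4 ⊗ 6) ⊗ (3 ⊗ 4))) = 13

Expand innermost to outermost. Recall ⊕ takes the minimum of its arguments and ⊗ takes their sum. Working out the expression (((7 ⊕ 9) ⊗ (-3 ⊕ 7)) ⊗ ((-4 ⊗ 6) ⊗ (3 ⊗ 4))) gives 13.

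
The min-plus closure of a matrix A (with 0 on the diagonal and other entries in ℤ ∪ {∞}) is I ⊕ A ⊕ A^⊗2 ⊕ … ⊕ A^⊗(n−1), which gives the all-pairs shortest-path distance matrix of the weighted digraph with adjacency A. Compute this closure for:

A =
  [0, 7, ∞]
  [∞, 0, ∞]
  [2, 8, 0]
Closure =
  [0, 7, ∞]
  [∞, 0, ∞]
  [2, 8, 0]

This is the Floyd-Warshall all-pairs shortest-path computation. For each intermediate vertex k = 0, 1, …, 2, update dist[i][j] ← min(dist[i][j], dist[i][k] + dist[k][j]). The final matrix gives, for each (i, j), the minimum total weight of any directed path from i to j (possibly empty when i = j).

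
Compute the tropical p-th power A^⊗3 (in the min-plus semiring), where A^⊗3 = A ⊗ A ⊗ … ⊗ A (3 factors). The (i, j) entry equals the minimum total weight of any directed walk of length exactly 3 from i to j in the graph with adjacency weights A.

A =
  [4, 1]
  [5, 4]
A^⊗3 =
  [10, 7]
  [11, 10]

Each entry (A^⊗3)_ij equals the minimum over all length-3 walks i = v_0 → v_1 → … → v_3 = j of Σ_t A[v_t][v_{t+1}]. For example, for (i, j) = (0, 1) we minimise over 4 possible intermediate vertex sequences; the minimum is 7, attained along the walk 0 → 1 → 0 → 1.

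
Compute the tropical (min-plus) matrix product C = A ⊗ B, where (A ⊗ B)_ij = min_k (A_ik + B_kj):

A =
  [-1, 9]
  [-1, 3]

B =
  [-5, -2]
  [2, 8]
A ⊗ B =
  [-6, -3]
  [-6, -3]

Apply the min-plus product entry-by-entry:
  C[0][0] = min over k of (A[0][0] + B[0][0] = -1 + -5 = -6, A[0][1] + B[1][0] = 9 + 2 = 11) = -6 (attained at k = 0)
  C[0][1] = min over k of (A[0][0] + B[0][1] = -1 + -2 = -3, A[0][1] + B[1][1] = 9 + 8 = 17) = -3 (attained at k = 0)
  C[1][0] = min over k of (A[1][0] + B[0][0] = -1 + -5 = -6, A[1][1] + B[1][0] = 3 + 2 = 5) = -6 (attained at k = 0)
  C[1][1] = min over k of (A[1][0] + B[0][1] = -1 + -2 = -3, A[1][1] + B[1][1] = 3 + 8 = 11) = -3 (attained at k = 0)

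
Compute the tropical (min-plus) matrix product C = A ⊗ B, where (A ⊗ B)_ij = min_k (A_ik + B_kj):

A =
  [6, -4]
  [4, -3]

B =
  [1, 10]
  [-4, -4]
A ⊗ B =
  [-8, -8]
  [-7, -7]

Apply the min-plus product entry-by-entry:
  C[0][0] = min over k of (A[0][0] + B[0][0] = 6 + 1 = 7, A[0][1] + B[1][0] = -4 + -4 = -8) = -8 (attained at k = 1)
  C[0][1] = min over k of (A[0][0] + B[0][1] = 6 + 10 = 16, A[0][1] + B[1][1] = -4 + -4 = -8) = -8 (attained at k = 1)
  C[1][0] = min over k of (A[1][0] + B[0][0] = 4 + 1 = 5, A[1][1] + B[1][0] = -3 + -4 = -7) = -7 (attained at k = 1)
  C[1][1] = min over k of (A[1][0] + B[0][1] = 4 + 10 = 14, A[1][1] + B[1][1] = -3 + -4 = -7) = -7 (attained at k = 1)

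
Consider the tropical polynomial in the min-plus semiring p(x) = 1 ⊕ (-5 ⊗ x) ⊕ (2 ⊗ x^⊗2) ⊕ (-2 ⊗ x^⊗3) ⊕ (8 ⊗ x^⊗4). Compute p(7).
p(7) = 1

A tropical monomial a ⊗ x^⊗i evaluates to a + i · x. Evaluating each term at x = 7:
  Term 0 contributes 1 + 0 · 7 = 1
  Term 1 contributes -5 + 1 · 7 = 2
  Term 2 contributes 2 + 2 · 7 = 16
  Term 3 contributes -2 + 3 · 7 = 19
  Term 4 contributes 8 + 4 · 7 = 36
p(7) = ⊕ of these = min[1, 2, 16, 19, 36] = 1.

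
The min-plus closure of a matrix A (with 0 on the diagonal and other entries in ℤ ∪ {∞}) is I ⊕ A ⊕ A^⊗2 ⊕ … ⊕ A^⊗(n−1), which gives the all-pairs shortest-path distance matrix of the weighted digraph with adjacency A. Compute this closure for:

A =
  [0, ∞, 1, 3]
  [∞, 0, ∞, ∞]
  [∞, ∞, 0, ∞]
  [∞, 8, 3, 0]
Closure =
  [0, 11, 1, 3]
  [∞, 0, ∞, ∞]
  [∞, ∞, 0, ∞]
  [∞, 8, 3, 0]

This is the Floyd-Warshall all-pairs shortest-path computation. For each intermediate vertex k = 0, 1, …, 3, update dist[i][j] ← min(dist[i][j], dist[i][k] + dist[k][j]). The final matrix gives, for each (i, j), the minimum total weight of any directed path from i to j (possibly empty when i = j).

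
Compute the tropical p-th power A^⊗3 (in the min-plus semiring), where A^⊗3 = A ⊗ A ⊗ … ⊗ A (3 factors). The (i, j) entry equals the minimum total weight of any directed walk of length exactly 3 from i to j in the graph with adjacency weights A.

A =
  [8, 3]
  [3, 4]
A^⊗3 =
  [10, 9]
  [9, 10]

Each entry (A^⊗3)_ij equals the minimum over all length-3 walks i = v_0 → v_1 → … → v_3 = j of Σ_t A[v_t][v_{t+1}]. For example, for (i, j) = (0, 1) we minimise over 4 possible intermediate vertex sequences; the minimum is 9, attained along the walk 0 → 1 → 0 → 1.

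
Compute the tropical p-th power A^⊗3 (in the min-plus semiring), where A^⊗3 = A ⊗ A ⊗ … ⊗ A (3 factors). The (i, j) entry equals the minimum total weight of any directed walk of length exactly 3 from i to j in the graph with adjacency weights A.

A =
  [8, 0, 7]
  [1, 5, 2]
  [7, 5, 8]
A^⊗3 =
  [6, 1, 7]
  [2, 6, 3]
  [8, 6, 9]

Each entry (A^⊗3)_ij equals the minimum over all length-3 walks i = v_0 → v_1 → … → v_3 = j of Σ_t A[v_t][v_{t+1}]. For example, for (i, j) = (0, 2) we minimise over 9 possible intermediate vertex sequences; the minimum is 7, attained along the walk 0 → 1 → 1 → 2.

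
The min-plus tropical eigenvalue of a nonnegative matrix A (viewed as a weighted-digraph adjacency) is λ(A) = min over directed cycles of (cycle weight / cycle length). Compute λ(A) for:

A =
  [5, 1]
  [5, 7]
λ(A) = 3

Enumerate directed cycles and compute their means (weight / length). Sample:
  cycle 0 → 0: weight = 5, length = 1, mean = 5/1 ≈ 5.000
  cycle 1 → 1: weight = 7, length = 1, mean = 7/1 ≈ 7.000
  cycle 0 → 1 → 0: weight = 6, length = 2, mean = 6/2 ≈ 3.000
  cycle 1 → 0 → 1: weight = 6, length = 2, mean = 6/2 ≈ 3.000
Minimum mean = 3.000, attained e.g. along the cycle 0 → 1 → 0 with weight 6 and length 2. So λ(A) = 6/2 = 3.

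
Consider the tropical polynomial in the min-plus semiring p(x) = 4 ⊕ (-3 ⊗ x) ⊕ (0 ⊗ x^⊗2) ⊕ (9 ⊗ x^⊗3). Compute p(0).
p(0) = -3

A tropical monomial a ⊗ x^⊗i evaluates to a + i · x. Evaluating each term at x = 0:
  Term 0 contributes 4 + 0 · 0 = 4
  Term 1 contributes -3 + 1 · 0 = -3
  Term 2 contributes 0 + 2 · 0 = 0
  Term 3 contributes 9 + 3 · 0 = 9
p(0) = ⊕ of these = min[4, -3, 0, 9] = -3.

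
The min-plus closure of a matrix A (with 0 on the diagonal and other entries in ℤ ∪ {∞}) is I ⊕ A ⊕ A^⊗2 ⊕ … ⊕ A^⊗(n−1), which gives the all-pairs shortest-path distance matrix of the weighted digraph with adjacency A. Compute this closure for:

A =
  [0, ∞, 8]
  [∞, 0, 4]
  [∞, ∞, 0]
Closure =
  [0, ∞, 8]
  [∞, 0, 4]
  [∞, ∞, 0]

This is the Floyd-Warshall all-pairs shortest-path computation. For each intermediate vertex k = 0, 1, …, 2, update dist[i][j] ← min(dist[i][j], dist[i][k] + dist[k][j]). The final matrix gives, for each (i, j), the minimum total weight of any directed path from i to j (possibly empty when i = j).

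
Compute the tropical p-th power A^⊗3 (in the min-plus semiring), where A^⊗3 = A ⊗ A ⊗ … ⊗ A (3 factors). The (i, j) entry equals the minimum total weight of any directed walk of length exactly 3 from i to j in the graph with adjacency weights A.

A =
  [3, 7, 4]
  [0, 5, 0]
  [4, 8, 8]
A^⊗3 =
  [9, 13, 10]
  [6, 10, 7]
  [10, 14, 11]

Each entry (A^⊗3)_ij equals the minimum over all length-3 walks i = v_0 → v_1 → … → v_3 = j of Σ_t A[v_t][v_{t+1}]. For example, for (i, j) = (0, 2) we minimise over 9 possible intermediate vertex sequences; the minimum is 10, attained along the walk 0 → 0 → 0 → 2.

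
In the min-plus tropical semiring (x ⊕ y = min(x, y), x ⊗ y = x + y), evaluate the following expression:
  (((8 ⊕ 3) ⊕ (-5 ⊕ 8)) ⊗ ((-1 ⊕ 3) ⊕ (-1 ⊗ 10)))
(((8 ⊕ 3) ⊕ (-5 ⊕ 8)) ⊗ ((-1 ⊕ 3) ⊕ (-1 ⊗ 10))) = -6

Expand innermost to outermost. Recall ⊕ takes the minimum of its arguments and ⊗ takes their sum. Working out the expression (((8 ⊕ 3) ⊕ (-5 ⊕ 8)) ⊗ ((-1 ⊕ 3) ⊕ (-1 ⊗ 10))) gives -6.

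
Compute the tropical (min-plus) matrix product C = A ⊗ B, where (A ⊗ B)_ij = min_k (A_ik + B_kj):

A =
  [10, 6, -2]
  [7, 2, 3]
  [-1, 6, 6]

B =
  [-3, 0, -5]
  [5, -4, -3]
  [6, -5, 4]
A ⊗ B =
  [4, -7, 2]
  [4, -2, -1]
  [-4, -1, -6]

Apply the min-plus product entry-by-entry:
  C[0][0] = min over k of (A[0][0] + B[0][0] = 10 + -3 = 7, A[0][1] + B[1][0] = 6 + 5 = 11, A[0][2] + B[2][0] = -2 + 6 = 4) = 4 (attained at k = 2)
  C[0][1] = min over k of (A[0][0] + B[0][1] = 10 + 0 = 10, A[0][1] + B[1][1] = 6 + -4 = 2, A[0][2] + B[2][1] = -2 + -5 = -7) = -7 (attained at k = 2)
  C[0][2] = min over k of (A[0][0] + B[0][2] = 10 + -5 = 5, A[0][1] + B[1][2] = 6 + -3 = 3, A[0][2] + B[2][2] = -2 + 4 = 2) = 2 (attained at k = 2)
  C[1][0] = min over k of (A[1][0] + B[0][0] = 7 + -3 = 4, A[1][1] + B[1][0] = 2 + 5 = 7, A[1][2] + B[2][0] = 3 + 6 = 9) = 4 (attained at k = 0)
  C[1][1] = min over k of (A[1][0] + B[0][1] = 7 + 0 = 7, A[1][1] + B[1][1] = 2 + -4 = -2, A[1][2] + B[2][1] = 3 + -5 = -2) = -2 (attained at k = 1)
  C[1][2] = min over k of (A[1][0] + B[0][2] = 7 + -5 = 2, A[1][1] + B[1][2] = 2 + -3 = -1, A[1][2] + B[2][2] = 3 + 4 = 7) = -1 (attained at k = 1)
  C[2][0] = min over k of (A[2][0] + B[0][0] = -1 + -3 = -4, A[2][1] + B[1][0] = 6 + 5 = 11, A[2][2] + B[2][0] = 6 + 6 = 12) = -4 (attained at k = 0)
  C[2][1] = min over k of (A[2][0] + B[0][1] = -1 + 0 = -1, A[2][1] + B[1][1] = 6 + -4 = 2, A[2][2] + B[2][1] = 6 + -5 = 1) = -1 (attained at k = 0)
  C[2][2] = min over k of (A[2][0] + B[0][2] = -1 + -5 = -6, A[2][1] + B[1][2] = 6 + -3 = 3, A[2][2] + B[2][2] = 6 + 4 = 10) = -6 (attained at k = 0)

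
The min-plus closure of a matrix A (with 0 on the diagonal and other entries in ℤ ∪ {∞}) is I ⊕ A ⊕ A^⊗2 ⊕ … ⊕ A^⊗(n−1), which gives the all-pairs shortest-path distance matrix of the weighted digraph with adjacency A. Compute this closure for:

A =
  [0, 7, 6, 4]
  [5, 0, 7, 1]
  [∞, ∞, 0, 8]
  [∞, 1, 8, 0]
Closure =
  [0, 5, 6, 4]
  [5, 0, 7, 1]
  [14, 9, 0, 8]
  [6, 1, 8, 0]

This is the Floyd-Warshall all-pairs shortest-path computation. For each intermediate vertex k = 0, 1, …, 3, update dist[i][j] ← min(dist[i][j], dist[i][k] + dist[k][j]). The final matrix gives, for each (i, j), the minimum total weight of any directed path from i to j (possibly empty when i = j).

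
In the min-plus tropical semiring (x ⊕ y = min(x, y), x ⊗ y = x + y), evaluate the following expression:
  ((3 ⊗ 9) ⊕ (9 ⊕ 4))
((3 ⊗ 9) ⊕ (9 ⊕ 4)) = 4

Expand innermost to outermost. Recall ⊕ takes the minimum of its arguments and ⊗ takes their sum. Working out the expression ((3 ⊗ 9) ⊕ (9 ⊕ 4)) gives 4.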